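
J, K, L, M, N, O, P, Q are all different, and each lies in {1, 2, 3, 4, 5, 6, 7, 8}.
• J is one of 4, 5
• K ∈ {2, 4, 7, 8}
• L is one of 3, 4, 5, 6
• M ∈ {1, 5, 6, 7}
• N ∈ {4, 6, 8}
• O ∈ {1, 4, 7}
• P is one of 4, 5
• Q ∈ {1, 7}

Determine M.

The 8 variables together cover exactly {1, 2, 3, 4, 5, 6, 7, 8} — 8 values for 8 variables — and 2 appears only in K's list, so K = 2.
The 7 still-open variables draw from only 7 values {1, 3, 4, 5, 6, 7, 8}, so each is used; only L can be 3, hence L = 3.
Among the 6 still-open variables, 8 fits only N (and all 6 values in {1, 4, 5, 6, 7, 8} must be used), so N = 8.
The 5 still-open variables draw from only 5 values {1, 4, 5, 6, 7}, so each is used; only M can be 6, hence M = 6.

6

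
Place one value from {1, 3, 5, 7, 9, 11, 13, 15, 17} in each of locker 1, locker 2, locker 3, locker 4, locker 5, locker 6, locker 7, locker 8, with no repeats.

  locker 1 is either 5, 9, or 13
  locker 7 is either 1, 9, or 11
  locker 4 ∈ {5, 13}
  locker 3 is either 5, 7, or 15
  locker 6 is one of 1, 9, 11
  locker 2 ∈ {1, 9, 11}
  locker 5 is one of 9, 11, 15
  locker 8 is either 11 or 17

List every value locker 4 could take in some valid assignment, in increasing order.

Among the 8 variables, 7 fits only locker 3 (and all 8 values in {1, 5, 7, 9, 11, 13, 15, 17} must be used), so locker 3 = 7.
The 7 still-open variables draw from only 7 values {1, 5, 9, 11, 13, 15, 17}, so each is used; only locker 5 can be 15, hence locker 5 = 15.
The 6 still-open variables together cover exactly {1, 5, 9, 11, 13, 17} — 6 values for 6 variables — and 17 appears only in locker 8's list, so locker 8 = 17.
locker 2, locker 6, locker 7 between them cover only {1, 9, 11} — a naked triple. Remove those values from locker 1.
No further eliminations apply; locker 4 can still be any of 5, 13.

5, 13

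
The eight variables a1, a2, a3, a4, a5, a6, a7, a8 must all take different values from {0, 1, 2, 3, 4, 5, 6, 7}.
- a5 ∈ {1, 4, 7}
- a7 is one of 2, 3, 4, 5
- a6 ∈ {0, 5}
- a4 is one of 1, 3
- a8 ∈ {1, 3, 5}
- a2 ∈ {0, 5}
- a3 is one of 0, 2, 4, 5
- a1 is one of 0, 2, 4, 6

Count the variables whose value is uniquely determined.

Among the 8 variables, 6 fits only a1 (and all 8 values in {0, 1, 2, 3, 4, 5, 6, 7} must be used), so a1 = 6.
Among the 7 still-open variables, 7 fits only a5 (and all 7 values in {0, 1, 2, 3, 4, 5, 7} must be used), so a5 = 7.
The 2 variables a2 and a6 are confined to {0, 5}, which locks those values in; drop them from a3, a7, a8.
a4 and a8 share exactly the 2 values {1, 3}; by pigeonhole those values go to them, so strike 1, 3 from a7.
Determined: a1=6, a5=7. The other variables each still have more than one consistent value. That makes 2.

2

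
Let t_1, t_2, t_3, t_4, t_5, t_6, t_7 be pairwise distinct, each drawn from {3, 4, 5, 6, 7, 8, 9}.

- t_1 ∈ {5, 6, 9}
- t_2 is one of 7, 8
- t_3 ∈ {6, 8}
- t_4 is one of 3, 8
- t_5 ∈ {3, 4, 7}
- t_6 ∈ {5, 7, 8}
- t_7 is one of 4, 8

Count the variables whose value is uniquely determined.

3

The 7 variables together cover exactly {3, 4, 5, 6, 7, 8, 9} — 7 values for 7 variables — and 9 appears only in t_1's list, so t_1 = 9.
The 6 still-open variables draw from only 6 values {3, 4, 5, 6, 7, 8}, so each is used; only t_6 can be 5, hence t_6 = 5.
The 5 still-open variables together cover exactly {3, 4, 6, 7, 8} — 5 values for 5 variables — and 6 appears only in t_3's list, so t_3 = 6.
Determined: t_1=9, t_3=6, t_6=5. The other variables each still have more than one consistent value. That makes 3.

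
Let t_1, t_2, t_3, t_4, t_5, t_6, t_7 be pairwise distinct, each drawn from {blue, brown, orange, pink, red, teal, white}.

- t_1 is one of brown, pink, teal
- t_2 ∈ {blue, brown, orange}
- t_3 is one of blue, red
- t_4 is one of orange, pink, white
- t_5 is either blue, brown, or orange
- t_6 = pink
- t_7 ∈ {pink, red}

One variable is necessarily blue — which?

t_3

t_6's domain is down to {pink}, so t_6 = pink. Remove pink from t_1, t_4, t_7.
t_7 has just one choice, so t_7 = red. So t_3 can't be red.
So blue goes to t_3.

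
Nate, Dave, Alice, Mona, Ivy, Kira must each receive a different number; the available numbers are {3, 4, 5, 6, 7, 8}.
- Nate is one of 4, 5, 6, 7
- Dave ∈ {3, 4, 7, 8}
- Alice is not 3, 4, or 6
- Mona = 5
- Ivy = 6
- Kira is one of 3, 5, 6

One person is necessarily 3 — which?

Mona's domain is down to {5}, so Mona = 5. So Nate, Alice, Kira can't be 5.
Ivy has just one choice, so Ivy = 6. Eliminate 6 elsewhere: Nate, Kira.
So 3 goes to Kira.

Kira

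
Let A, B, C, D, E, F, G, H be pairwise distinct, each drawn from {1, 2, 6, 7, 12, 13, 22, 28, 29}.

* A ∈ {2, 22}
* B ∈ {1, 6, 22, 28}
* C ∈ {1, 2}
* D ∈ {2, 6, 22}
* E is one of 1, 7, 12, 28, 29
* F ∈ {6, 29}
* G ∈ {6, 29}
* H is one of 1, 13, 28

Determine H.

13

F and G between them cover only {6, 29} — a naked pair. Remove those values from B, D, E.
A and D between them cover only {2, 22} — a naked pair. Remove those values from B, C.
That leaves C = 1. Strike 1 from B, E, H.
B has just one choice, so B = 28. So E, H can't be 28.
So H = 13.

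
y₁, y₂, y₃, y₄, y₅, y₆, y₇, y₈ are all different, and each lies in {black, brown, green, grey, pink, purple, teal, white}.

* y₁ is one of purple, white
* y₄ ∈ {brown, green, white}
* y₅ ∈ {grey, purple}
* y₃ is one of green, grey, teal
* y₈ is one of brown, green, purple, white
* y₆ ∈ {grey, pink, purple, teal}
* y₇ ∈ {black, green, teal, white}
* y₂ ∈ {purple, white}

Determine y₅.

The 8 variables draw from only 8 values {black, brown, green, grey, pink, purple, teal, white}, so each is used; only y₇ can be black, hence y₇ = black.
The 7 still-open variables draw from only 7 values {brown, green, grey, pink, purple, teal, white}, so each is used; only y₆ can be pink, hence y₆ = pink.
Among the 6 still-open variables, teal fits only y₃ (and all 6 values in {brown, green, grey, purple, teal, white} must be used), so y₃ = teal.
Among the 5 still-open variables, grey fits only y₅ (and all 5 values in {brown, green, grey, purple, white} must be used), so y₅ = grey.

grey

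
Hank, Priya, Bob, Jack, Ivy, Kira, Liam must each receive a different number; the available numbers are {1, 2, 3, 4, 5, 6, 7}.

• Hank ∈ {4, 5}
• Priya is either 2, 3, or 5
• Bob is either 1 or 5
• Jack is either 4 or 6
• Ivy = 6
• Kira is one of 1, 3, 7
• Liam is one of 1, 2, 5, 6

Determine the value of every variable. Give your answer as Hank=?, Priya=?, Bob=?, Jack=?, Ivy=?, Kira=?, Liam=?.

Hank=5, Priya=3, Bob=1, Jack=4, Ivy=6, Kira=7, Liam=2

Ivy has just one choice, so Ivy = 6. Remove 6 from Jack, Liam.
Jack has just one choice, so Jack = 4. Strike 4 from Hank.
Hank's domain is down to {5}, so Hank = 5. So Priya, Bob, Liam can't be 5.
Bob's domain is down to {1}, so Bob = 1. Eliminate 1 elsewhere: Kira, Liam.
Liam's domain is down to {2}, so Liam = 2. Remove 2 from Priya.
Priya has just one choice, so Priya = 3. So Kira can't be 3.
Kira must be 7 (only option left).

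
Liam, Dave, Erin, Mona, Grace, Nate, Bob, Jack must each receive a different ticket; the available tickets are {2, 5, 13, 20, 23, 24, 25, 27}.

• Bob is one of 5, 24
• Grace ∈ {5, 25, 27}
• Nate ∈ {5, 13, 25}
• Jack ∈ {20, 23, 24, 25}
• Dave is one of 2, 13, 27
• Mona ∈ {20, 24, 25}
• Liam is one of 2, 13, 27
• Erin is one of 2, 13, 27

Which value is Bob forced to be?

24

The 8 variables together cover exactly {2, 5, 13, 20, 23, 24, 25, 27} — 8 values for 8 variables — and 23 appears only in Jack's list, so Jack = 23.
The 7 still-open variables together cover exactly {2, 5, 13, 20, 24, 25, 27} — 7 values for 7 variables — and 20 appears only in Mona's list, so Mona = 20.
Among the 6 still-open variables, 24 fits only Bob (and all 6 values in {2, 5, 13, 24, 25, 27} must be used), so Bob = 24.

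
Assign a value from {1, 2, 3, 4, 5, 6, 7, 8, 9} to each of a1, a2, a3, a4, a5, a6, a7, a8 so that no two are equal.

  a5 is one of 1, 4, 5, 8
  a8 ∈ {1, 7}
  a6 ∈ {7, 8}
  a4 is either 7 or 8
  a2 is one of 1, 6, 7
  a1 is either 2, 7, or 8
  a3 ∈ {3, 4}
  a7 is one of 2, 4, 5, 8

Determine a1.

2

The 8 variables together cover exactly {1, 2, 3, 4, 5, 6, 7, 8} — 8 values for 8 variables — and 3 appears only in a3's list, so a3 = 3.
The 7 still-open variables together cover exactly {1, 2, 4, 5, 6, 7, 8} — 7 values for 7 variables — and 6 appears only in a2's list, so a2 = 6.
a4 and a6 between them cover only {7, 8} — a naked pair. Remove those values from a1, a5, a7, a8.
So a1 = 2.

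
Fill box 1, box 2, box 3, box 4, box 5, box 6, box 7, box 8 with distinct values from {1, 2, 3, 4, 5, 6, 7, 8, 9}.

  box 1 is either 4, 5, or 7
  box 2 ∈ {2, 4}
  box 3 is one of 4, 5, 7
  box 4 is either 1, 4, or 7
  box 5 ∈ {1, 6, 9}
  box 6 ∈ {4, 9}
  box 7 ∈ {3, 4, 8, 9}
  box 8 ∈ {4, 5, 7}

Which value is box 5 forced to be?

6

The 3 variables box 1, box 3, box 8 are confined to {4, 5, 7}, which locks those values in; drop them from box 2, box 4, box 6, box 7.
box 2's domain is down to {2}, so box 2 = 2.
box 4 has just one choice, so box 4 = 1. Eliminate 1 elsewhere: box 5.
box 6 must be 9 (only option left). So box 5, box 7 can't be 9.
So box 5 = 6.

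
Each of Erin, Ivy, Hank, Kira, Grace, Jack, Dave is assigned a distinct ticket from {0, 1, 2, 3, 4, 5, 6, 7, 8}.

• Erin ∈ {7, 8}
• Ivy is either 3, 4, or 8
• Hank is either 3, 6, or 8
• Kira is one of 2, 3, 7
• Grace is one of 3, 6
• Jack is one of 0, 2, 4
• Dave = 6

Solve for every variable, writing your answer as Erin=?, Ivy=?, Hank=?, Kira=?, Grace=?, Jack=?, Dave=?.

Dave's domain is down to {6}, so Dave = 6. So Hank, Grace can't be 6.
Grace must be 3 (only option left). Remove 3 from Ivy, Hank, Kira.
Hank must be 8 (only option left). Eliminate 8 elsewhere: Erin, Ivy.
Erin's domain is down to {7}, so Erin = 7. Strike 7 from Kira.
Ivy must be 4 (only option left). Remove 4 from Jack.
Kira's domain is down to {2}, so Kira = 2. Remove 2 from Jack.
Jack's domain is down to {0}, so Jack = 0.

Erin=7, Ivy=4, Hank=8, Kira=2, Grace=3, Jack=0, Dave=6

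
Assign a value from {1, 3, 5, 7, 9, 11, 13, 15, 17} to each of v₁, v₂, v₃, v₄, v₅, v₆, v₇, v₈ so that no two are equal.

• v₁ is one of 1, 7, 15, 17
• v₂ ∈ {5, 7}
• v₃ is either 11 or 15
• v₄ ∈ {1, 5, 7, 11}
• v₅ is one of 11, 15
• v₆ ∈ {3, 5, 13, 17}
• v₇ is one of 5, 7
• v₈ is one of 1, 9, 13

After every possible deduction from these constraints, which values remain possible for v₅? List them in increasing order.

The 2 variables v₂ and v₇ are confined to {5, 7}, which locks those values in; drop them from v₁, v₄, v₆.
The 2 variables v₃ and v₅ are confined to {11, 15}, which locks those values in; drop them from v₁, v₄.
v₄ has just one choice, so v₄ = 1. Remove 1 from v₁, v₈.
v₁'s domain is down to {17}, so v₁ = 17. So v₆ can't be 17.
No further eliminations apply; v₅ can still be any of 11, 15.

11, 15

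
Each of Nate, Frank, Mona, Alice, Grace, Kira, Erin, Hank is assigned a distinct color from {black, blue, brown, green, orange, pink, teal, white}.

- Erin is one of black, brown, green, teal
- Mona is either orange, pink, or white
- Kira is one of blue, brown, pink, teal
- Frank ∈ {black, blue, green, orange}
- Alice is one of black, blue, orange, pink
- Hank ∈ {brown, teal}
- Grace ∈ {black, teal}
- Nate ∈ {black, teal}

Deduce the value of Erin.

The 8 variables together cover exactly {black, blue, brown, green, orange, pink, teal, white} — 8 values for 8 variables — and white appears only in Mona's list, so Mona = white.
The 2 variables Nate and Grace are confined to {black, teal}, which locks those values in; drop them from Frank, Alice, Kira, Erin, Hank.
Hank's domain is down to {brown}, so Hank = brown. Strike brown from Kira, Erin.
So Erin = green.

green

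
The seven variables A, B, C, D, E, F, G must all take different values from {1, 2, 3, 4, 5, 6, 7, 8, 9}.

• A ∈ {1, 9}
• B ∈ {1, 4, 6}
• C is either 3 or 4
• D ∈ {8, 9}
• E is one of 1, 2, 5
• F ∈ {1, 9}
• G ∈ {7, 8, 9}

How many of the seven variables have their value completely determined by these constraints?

2

A and F share exactly the 2 values {1, 9}; by pigeonhole those values go to them, so strike 1, 9 from B, D, E, G.
D has just one choice, so D = 8. Eliminate 8 elsewhere: G.
G's domain is down to {7}, so G = 7.
Determined: D=8, G=7. The other variables each still have more than one consistent value. That makes 2.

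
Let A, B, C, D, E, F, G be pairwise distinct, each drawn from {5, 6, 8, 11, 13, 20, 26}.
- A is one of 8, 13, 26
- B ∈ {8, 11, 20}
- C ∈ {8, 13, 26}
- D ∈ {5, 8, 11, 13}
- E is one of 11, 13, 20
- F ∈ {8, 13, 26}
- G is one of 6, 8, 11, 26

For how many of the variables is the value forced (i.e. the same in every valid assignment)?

2

The 7 variables draw from only 7 values {5, 6, 8, 11, 13, 20, 26}, so each is used; only D can be 5, hence D = 5.
The 6 still-open variables together cover exactly {6, 8, 11, 13, 20, 26} — 6 values for 6 variables — and 6 appears only in G's list, so G = 6.
A, C, F share exactly the 3 values {8, 13, 26}; by pigeonhole those values go to them, so strike 8, 13, 26 from B, E.
Determined: D=5, G=6. The other variables each still have more than one consistent value. That makes 2.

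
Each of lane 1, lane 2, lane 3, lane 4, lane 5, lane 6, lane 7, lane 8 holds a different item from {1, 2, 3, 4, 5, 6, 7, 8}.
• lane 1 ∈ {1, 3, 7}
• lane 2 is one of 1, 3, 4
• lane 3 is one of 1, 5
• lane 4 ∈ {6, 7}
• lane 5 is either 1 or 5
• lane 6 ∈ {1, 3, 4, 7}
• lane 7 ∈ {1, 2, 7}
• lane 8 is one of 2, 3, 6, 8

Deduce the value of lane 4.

The 8 variables together cover exactly {1, 2, 3, 4, 5, 6, 7, 8} — 8 values for 8 variables — and 8 appears only in lane 8's list, so lane 8 = 8.
The 7 still-open variables together cover exactly {1, 2, 3, 4, 5, 6, 7} — 7 values for 7 variables — and 2 appears only in lane 7's list, so lane 7 = 2.
Among the 6 still-open variables, 6 fits only lane 4 (and all 6 values in {1, 3, 4, 5, 6, 7} must be used), so lane 4 = 6.

6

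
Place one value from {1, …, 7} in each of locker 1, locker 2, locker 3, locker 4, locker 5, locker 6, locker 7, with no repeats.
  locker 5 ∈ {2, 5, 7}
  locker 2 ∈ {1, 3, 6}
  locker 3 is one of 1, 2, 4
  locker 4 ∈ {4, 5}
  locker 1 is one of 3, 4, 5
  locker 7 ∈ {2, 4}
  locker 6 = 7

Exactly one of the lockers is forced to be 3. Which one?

locker 1

locker 6 must be 7 (only option left). Remove 7 from locker 5.
The 6 still-open variables together cover exactly {1, 2, 3, 4, 5, 6} — 6 values for 6 variables — and 6 appears only in locker 2's list, so locker 2 = 6.
Among the 5 still-open variables, 1 fits only locker 3 (and all 5 values in {1, 2, 3, 4, 5} must be used), so locker 3 = 1.
The 4 still-open variables draw from only 4 values {2, 3, 4, 5}, so each is used; only locker 1 can be 3, hence locker 1 = 3.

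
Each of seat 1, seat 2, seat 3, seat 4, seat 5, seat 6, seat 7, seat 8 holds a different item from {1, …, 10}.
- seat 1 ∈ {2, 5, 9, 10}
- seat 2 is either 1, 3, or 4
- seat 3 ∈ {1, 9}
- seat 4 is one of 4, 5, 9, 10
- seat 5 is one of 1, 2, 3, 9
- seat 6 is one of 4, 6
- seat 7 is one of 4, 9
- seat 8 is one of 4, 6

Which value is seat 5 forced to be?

2

The 2 variables seat 6 and seat 8 are confined to {4, 6}, which locks those values in; drop them from seat 2, seat 4, seat 7.
That leaves seat 7 = 9. Eliminate 9 elsewhere: seat 1, seat 3, seat 4, seat 5.
seat 3 has just one choice, so seat 3 = 1. So seat 2, seat 5 can't be 1.
seat 2's domain is down to {3}, so seat 2 = 3. Strike 3 from seat 5.
So seat 5 = 2.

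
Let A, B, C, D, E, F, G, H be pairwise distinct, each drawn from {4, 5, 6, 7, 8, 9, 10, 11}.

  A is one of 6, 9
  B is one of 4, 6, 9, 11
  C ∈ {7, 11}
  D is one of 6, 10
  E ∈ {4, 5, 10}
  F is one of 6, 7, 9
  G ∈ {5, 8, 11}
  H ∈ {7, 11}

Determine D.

The 8 variables together cover exactly {4, 5, 6, 7, 8, 9, 10, 11} — 8 values for 8 variables — and 8 appears only in G's list, so G = 8.
The 7 still-open variables together cover exactly {4, 5, 6, 7, 9, 10, 11} — 7 values for 7 variables — and 5 appears only in E's list, so E = 5.
The 6 still-open variables together cover exactly {4, 6, 7, 9, 10, 11} — 6 values for 6 variables — and 4 appears only in B's list, so B = 4.
Among the 5 still-open variables, 10 fits only D (and all 5 values in {6, 7, 9, 10, 11} must be used), so D = 10.

10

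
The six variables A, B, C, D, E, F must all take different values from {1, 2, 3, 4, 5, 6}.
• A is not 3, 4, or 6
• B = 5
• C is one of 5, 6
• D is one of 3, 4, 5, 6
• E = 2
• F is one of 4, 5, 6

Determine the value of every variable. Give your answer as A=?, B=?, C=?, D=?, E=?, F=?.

B must be 5 (only option left). So A, C, D, F can't be 5.
That leaves C = 6. Remove 6 from D, F.
E must be 2 (only option left). Remove 2 from A.
That leaves F = 4. Eliminate 4 elsewhere: D.
A's domain is down to {1}, so A = 1.
D has just one choice, so D = 3.

A=1, B=5, C=6, D=3, E=2, F=4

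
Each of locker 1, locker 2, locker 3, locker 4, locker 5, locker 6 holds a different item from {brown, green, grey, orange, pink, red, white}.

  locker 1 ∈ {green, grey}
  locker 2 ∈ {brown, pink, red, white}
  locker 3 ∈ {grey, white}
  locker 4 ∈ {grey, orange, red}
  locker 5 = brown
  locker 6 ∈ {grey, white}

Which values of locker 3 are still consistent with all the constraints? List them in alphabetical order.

grey, white

locker 5's domain is down to {brown}, so locker 5 = brown. Remove brown from locker 2.
locker 3 and locker 6 share exactly the 2 values {grey, white}; by pigeonhole those values go to them, so strike grey, white from locker 1, locker 2, locker 4.
locker 1 must be green (only option left).
No further eliminations apply; locker 3 can still be any of grey, white.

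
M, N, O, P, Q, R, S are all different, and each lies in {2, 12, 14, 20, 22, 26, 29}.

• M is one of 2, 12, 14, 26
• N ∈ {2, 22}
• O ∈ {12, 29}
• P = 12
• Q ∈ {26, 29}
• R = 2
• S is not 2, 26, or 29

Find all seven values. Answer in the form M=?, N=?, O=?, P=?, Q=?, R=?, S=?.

M=14, N=22, O=29, P=12, Q=26, R=2, S=20

P has just one choice, so P = 12. Remove 12 from M, O, S.
R's domain is down to {2}, so R = 2. So M, N can't be 2.
N must be 22 (only option left). Eliminate 22 elsewhere: S.
O must be 29 (only option left). Eliminate 29 elsewhere: Q.
Q has just one choice, so Q = 26. Eliminate 26 elsewhere: M.
M's domain is down to {14}, so M = 14. So S can't be 14.
That leaves S = 20.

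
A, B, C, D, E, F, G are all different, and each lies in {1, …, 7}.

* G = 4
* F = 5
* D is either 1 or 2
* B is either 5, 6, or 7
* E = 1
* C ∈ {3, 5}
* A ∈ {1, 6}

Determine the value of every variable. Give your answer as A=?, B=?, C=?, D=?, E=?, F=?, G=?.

E has just one choice, so E = 1. Strike 1 from A, D.
F has just one choice, so F = 5. Eliminate 5 elsewhere: B, C.
That leaves G = 4.
A must be 6 (only option left). Remove 6 from B.
That leaves B = 7.
C's domain is down to {3}, so C = 3.
That leaves D = 2.

A=6, B=7, C=3, D=2, E=1, F=5, G=4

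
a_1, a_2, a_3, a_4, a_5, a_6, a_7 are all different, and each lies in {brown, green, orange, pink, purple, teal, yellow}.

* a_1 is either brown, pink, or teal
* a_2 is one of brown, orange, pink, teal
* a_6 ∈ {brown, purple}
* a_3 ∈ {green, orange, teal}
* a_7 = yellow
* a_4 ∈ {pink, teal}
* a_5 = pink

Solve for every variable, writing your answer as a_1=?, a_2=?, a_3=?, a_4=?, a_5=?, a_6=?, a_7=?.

a_5's domain is down to {pink}, so a_5 = pink. Strike pink from a_1, a_2, a_4.
a_7 must be yellow (only option left).
That leaves a_4 = teal. So a_1, a_2, a_3 can't be teal.
That leaves a_1 = brown. So a_2, a_6 can't be brown.
a_2 has just one choice, so a_2 = orange. Remove orange from a_3.
a_3 must be green (only option left).
a_6 must be purple (only option left).

a_1=brown, a_2=orange, a_3=green, a_4=teal, a_5=pink, a_6=purple, a_7=yellow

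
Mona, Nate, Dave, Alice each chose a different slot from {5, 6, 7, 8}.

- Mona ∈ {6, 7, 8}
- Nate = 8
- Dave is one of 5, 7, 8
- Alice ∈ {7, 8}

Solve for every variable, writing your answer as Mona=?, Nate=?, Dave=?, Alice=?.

Nate's domain is down to {8}, so Nate = 8. So Mona, Dave, Alice can't be 8.
That leaves Alice = 7. Remove 7 from Mona, Dave.
That leaves Mona = 6.
Dave has just one choice, so Dave = 5.

Mona=6, Nate=8, Dave=5, Alice=7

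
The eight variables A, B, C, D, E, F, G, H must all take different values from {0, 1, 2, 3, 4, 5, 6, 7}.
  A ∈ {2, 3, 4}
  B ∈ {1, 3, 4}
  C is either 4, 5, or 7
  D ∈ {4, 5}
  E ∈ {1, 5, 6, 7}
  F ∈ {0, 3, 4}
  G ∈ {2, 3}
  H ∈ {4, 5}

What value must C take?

The 8 variables draw from only 8 values {0, 1, 2, 3, 4, 5, 6, 7}, so each is used; only F can be 0, hence F = 0.
Among the 7 still-open variables, 6 fits only E (and all 7 values in {1, 2, 3, 4, 5, 6, 7} must be used), so E = 6.
The 6 still-open variables together cover exactly {1, 2, 3, 4, 5, 7} — 6 values for 6 variables — and 1 appears only in B's list, so B = 1.
The 5 still-open variables together cover exactly {2, 3, 4, 5, 7} — 5 values for 5 variables — and 7 appears only in C's list, so C = 7.

7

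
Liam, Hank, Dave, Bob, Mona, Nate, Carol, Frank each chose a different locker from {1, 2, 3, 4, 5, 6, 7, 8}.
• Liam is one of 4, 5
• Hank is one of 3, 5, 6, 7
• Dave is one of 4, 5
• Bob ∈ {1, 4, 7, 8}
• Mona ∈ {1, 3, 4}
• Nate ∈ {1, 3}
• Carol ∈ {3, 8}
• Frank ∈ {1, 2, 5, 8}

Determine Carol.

Among the 8 variables, 2 fits only Frank (and all 8 values in {1, 2, 3, 4, 5, 6, 7, 8} must be used), so Frank = 2.
Among the 7 still-open variables, 6 fits only Hank (and all 7 values in {1, 3, 4, 5, 6, 7, 8} must be used), so Hank = 6.
The 6 still-open variables draw from only 6 values {1, 3, 4, 5, 7, 8}, so each is used; only Bob can be 7, hence Bob = 7.
The 5 still-open variables draw from only 5 values {1, 3, 4, 5, 8}, so each is used; only Carol can be 8, hence Carol = 8.

8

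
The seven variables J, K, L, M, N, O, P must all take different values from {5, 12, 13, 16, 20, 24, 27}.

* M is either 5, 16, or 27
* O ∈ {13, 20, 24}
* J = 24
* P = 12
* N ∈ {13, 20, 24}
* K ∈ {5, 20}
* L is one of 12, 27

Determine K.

5

J has just one choice, so J = 24. Eliminate 24 elsewhere: N, O.
P must be 12 (only option left). So L can't be 12.
L's domain is down to {27}, so L = 27. Strike 27 from M.
The 4 still-open variables draw from only 4 values {5, 13, 16, 20}, so each is used; only M can be 16, hence M = 16.
The 3 still-open variables together cover exactly {5, 13, 20} — 3 values for 3 variables — and 5 appears only in K's list, so K = 5.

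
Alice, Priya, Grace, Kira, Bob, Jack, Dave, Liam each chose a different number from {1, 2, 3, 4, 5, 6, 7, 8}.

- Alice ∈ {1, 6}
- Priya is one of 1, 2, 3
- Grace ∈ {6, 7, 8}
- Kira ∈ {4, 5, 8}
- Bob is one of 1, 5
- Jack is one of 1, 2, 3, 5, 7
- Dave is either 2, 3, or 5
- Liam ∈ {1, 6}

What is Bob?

5

The 8 variables draw from only 8 values {1, 2, 3, 4, 5, 6, 7, 8}, so each is used; only Kira can be 4, hence Kira = 4.
Among the 7 still-open variables, 8 fits only Grace (and all 7 values in {1, 2, 3, 5, 6, 7, 8} must be used), so Grace = 8.
The 6 still-open variables draw from only 6 values {1, 2, 3, 5, 6, 7}, so each is used; only Jack can be 7, hence Jack = 7.
Alice and Liam between them cover only {1, 6} — a naked pair. Remove those values from Priya, Bob.
So Bob = 5.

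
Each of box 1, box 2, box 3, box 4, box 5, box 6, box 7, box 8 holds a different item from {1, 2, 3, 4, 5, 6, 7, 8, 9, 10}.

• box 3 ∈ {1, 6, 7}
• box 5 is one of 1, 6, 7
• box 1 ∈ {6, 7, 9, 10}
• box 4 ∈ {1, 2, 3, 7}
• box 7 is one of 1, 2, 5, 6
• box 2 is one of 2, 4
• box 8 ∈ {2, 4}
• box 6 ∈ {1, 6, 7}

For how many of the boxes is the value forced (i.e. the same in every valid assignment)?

2

box 2 and box 8 between them cover only {2, 4} — a naked pair. Remove those values from box 4, box 7.
box 3, box 5, box 6 share exactly the 3 values {1, 6, 7}; by pigeonhole those values go to them, so strike 1, 6, 7 from box 1, box 4, box 7.
That leaves box 4 = 3.
box 7 must be 5 (only option left).
Determined: box 4=3, box 7=5. The other boxes each still have more than one consistent value. That makes 2.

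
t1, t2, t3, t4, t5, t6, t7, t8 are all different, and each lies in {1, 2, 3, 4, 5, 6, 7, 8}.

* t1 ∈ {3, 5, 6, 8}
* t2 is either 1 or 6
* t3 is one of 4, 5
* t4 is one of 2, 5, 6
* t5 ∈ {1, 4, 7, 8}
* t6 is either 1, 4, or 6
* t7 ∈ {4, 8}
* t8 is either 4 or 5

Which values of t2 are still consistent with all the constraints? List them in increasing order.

1, 6

The 8 variables together cover exactly {1, 2, 3, 4, 5, 6, 7, 8} — 8 values for 8 variables — and 2 appears only in t4's list, so t4 = 2.
Among the 7 still-open variables, 3 fits only t1 (and all 7 values in {1, 3, 4, 5, 6, 7, 8} must be used), so t1 = 3.
The 6 still-open variables together cover exactly {1, 4, 5, 6, 7, 8} — 6 values for 6 variables — and 7 appears only in t5's list, so t5 = 7.
Among the 5 still-open variables, 8 fits only t7 (and all 5 values in {1, 4, 5, 6, 8} must be used), so t7 = 8.
t3 and t8 share exactly the 2 values {4, 5}; by pigeonhole those values go to them, so strike 4, 5 from t6.
No further eliminations apply; t2 can still be any of 1, 6.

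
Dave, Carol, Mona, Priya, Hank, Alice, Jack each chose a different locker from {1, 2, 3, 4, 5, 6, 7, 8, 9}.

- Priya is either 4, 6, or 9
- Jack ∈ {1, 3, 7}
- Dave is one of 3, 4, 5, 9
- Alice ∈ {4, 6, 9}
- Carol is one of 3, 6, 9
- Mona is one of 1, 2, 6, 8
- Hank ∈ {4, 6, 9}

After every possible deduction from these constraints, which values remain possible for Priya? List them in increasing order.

4, 6, 9

The 3 variables Priya, Hank, Alice are confined to {4, 6, 9}, which locks those values in; drop them from Dave, Carol, Mona.
Carol has just one choice, so Carol = 3. Strike 3 from Dave, Jack.
Dave has just one choice, so Dave = 5.
No further eliminations apply; Priya can still be any of 4, 6, 9.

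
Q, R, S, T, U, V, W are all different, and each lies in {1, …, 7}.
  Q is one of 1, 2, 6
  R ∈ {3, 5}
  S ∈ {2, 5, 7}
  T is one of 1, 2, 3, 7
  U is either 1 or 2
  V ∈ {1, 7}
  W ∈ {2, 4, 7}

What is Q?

Among the 7 variables, 4 fits only W (and all 7 values in {1, 2, 3, 4, 5, 6, 7} must be used), so W = 4.
The 6 still-open variables together cover exactly {1, 2, 3, 5, 6, 7} — 6 values for 6 variables — and 6 appears only in Q's list, so Q = 6.

6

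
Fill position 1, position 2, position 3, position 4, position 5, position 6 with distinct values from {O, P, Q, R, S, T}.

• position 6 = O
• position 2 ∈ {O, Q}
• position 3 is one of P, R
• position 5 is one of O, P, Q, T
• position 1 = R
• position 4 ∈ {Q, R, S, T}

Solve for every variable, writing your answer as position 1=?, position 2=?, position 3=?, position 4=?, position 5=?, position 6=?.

position 1 has just one choice, so position 1 = R. Eliminate R elsewhere: position 3, position 4.
position 3 must be P (only option left). Eliminate P elsewhere: position 5.
position 6's domain is down to {O}, so position 6 = O. Eliminate O elsewhere: position 2, position 5.
position 2's domain is down to {Q}, so position 2 = Q. Strike Q from position 4, position 5.
That leaves position 5 = T. Remove T from position 4.
position 4's domain is down to {S}, so position 4 = S.

position 1=R, position 2=Q, position 3=P, position 4=S, position 5=T, position 6=O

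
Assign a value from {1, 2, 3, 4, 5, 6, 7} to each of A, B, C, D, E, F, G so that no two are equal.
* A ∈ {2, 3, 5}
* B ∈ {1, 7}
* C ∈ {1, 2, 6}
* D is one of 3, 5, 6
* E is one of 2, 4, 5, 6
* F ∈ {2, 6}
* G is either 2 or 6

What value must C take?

1

The 7 variables together cover exactly {1, 2, 3, 4, 5, 6, 7} — 7 values for 7 variables — and 4 appears only in E's list, so E = 4.
Among the 6 still-open variables, 7 fits only B (and all 6 values in {1, 2, 3, 5, 6, 7} must be used), so B = 7.
Among the 5 still-open variables, 1 fits only C (and all 5 values in {1, 2, 3, 5, 6} must be used), so C = 1.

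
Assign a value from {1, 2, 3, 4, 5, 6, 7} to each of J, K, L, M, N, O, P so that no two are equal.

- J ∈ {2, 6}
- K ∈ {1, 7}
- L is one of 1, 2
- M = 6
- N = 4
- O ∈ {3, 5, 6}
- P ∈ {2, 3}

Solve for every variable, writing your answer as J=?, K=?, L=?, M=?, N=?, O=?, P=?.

J=2, K=7, L=1, M=6, N=4, O=5, P=3

M must be 6 (only option left). Strike 6 from J, O.
N has just one choice, so N = 4.
J must be 2 (only option left). Strike 2 from L, P.
L's domain is down to {1}, so L = 1. Eliminate 1 elsewhere: K.
P's domain is down to {3}, so P = 3. Remove 3 from O.
K has just one choice, so K = 7.
That leaves O = 5.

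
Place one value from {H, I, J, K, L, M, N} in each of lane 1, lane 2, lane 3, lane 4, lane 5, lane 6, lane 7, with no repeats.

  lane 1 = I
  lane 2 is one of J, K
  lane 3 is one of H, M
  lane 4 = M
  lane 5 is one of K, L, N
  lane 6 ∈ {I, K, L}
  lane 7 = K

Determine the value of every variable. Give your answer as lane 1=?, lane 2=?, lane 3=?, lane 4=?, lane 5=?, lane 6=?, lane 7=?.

lane 1 must be I (only option left). Eliminate I elsewhere: lane 6.
lane 4 must be M (only option left). Strike M from lane 3.
lane 7's domain is down to {K}, so lane 7 = K. Remove K from lane 2, lane 5, lane 6.
That leaves lane 2 = J.
That leaves lane 3 = H.
lane 6 must be L (only option left). Eliminate L elsewhere: lane 5.
lane 5 must be N (only option left).

lane 1=I, lane 2=J, lane 3=H, lane 4=M, lane 5=N, lane 6=L, lane 7=K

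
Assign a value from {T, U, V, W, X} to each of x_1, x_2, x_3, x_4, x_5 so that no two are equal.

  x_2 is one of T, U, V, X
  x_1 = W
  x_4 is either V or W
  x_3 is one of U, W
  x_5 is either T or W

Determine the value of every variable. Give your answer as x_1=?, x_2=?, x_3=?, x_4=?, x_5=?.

x_1's domain is down to {W}, so x_1 = W. So x_3, x_4, x_5 can't be W.
x_3's domain is down to {U}, so x_3 = U. Eliminate U elsewhere: x_2.
That leaves x_4 = V. So x_2 can't be V.
x_5's domain is down to {T}, so x_5 = T. Remove T from x_2.
x_2's domain is down to {X}, so x_2 = X.

x_1=W, x_2=X, x_3=U, x_4=V, x_5=T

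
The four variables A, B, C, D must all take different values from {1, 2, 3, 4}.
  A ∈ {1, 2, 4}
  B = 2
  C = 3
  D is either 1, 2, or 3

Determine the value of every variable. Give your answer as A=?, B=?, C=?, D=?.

B must be 2 (only option left). Remove 2 from A, D.
C has just one choice, so C = 3. Strike 3 from D.
D must be 1 (only option left). Eliminate 1 elsewhere: A.
A must be 4 (only option left).

A=4, B=2, C=3, D=1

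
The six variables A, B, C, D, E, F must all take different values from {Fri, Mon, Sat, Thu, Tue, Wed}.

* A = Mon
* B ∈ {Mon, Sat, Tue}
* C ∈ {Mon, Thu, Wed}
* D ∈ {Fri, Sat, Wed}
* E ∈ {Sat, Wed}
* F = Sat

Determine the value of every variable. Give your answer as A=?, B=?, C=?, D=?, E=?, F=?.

A has just one choice, so A = Mon. Strike Mon from B, C.
F's domain is down to {Sat}, so F = Sat. Eliminate Sat elsewhere: B, D, E.
B must be Tue (only option left).
E's domain is down to {Wed}, so E = Wed. Eliminate Wed elsewhere: C, D.
C's domain is down to {Thu}, so C = Thu.
D has just one choice, so D = Fri.

A=Mon, B=Tue, C=Thu, D=Fri, E=Wed, F=Sat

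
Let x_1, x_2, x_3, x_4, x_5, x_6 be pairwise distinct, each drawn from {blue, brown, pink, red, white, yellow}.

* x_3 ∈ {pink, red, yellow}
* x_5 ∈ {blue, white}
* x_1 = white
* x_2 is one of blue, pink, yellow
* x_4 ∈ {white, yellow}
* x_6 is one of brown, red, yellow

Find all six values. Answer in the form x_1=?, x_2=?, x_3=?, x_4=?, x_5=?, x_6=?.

x_1=white, x_2=pink, x_3=red, x_4=yellow, x_5=blue, x_6=brown

x_1 must be white (only option left). So x_4, x_5 can't be white.
x_4's domain is down to {yellow}, so x_4 = yellow. Remove yellow from x_2, x_3, x_6.
That leaves x_5 = blue. Remove blue from x_2.
x_2's domain is down to {pink}, so x_2 = pink. Strike pink from x_3.
x_3's domain is down to {red}, so x_3 = red. Remove red from x_6.
That leaves x_6 = brown.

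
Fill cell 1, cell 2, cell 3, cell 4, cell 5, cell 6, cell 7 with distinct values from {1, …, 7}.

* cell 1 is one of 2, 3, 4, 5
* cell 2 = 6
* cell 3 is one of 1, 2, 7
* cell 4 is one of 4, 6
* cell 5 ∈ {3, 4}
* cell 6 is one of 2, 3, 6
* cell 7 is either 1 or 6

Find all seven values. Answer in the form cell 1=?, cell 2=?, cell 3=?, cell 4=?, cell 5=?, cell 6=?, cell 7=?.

cell 1=5, cell 2=6, cell 3=7, cell 4=4, cell 5=3, cell 6=2, cell 7=1

cell 2 has just one choice, so cell 2 = 6. Strike 6 from cell 4, cell 6, cell 7.
That leaves cell 4 = 4. Strike 4 from cell 1, cell 5.
cell 5 must be 3 (only option left). So cell 1, cell 6 can't be 3.
That leaves cell 6 = 2. Remove 2 from cell 1, cell 3.
cell 7's domain is down to {1}, so cell 7 = 1. So cell 3 can't be 1.
cell 1 has just one choice, so cell 1 = 5.
cell 3's domain is down to {7}, so cell 3 = 7.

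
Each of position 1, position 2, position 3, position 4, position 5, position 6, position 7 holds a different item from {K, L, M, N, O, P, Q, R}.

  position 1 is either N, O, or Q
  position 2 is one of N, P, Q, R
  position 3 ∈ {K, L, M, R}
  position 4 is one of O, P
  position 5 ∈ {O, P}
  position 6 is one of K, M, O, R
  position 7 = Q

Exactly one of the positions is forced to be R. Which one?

position 7's domain is down to {Q}, so position 7 = Q. Remove Q from position 1, position 2.
position 4 and position 5 share exactly the 2 values {O, P}; by pigeonhole those values go to them, so strike O, P from position 1, position 2, position 6.
position 1 must be N (only option left). Remove N from position 2.
So R goes to position 2.

position 2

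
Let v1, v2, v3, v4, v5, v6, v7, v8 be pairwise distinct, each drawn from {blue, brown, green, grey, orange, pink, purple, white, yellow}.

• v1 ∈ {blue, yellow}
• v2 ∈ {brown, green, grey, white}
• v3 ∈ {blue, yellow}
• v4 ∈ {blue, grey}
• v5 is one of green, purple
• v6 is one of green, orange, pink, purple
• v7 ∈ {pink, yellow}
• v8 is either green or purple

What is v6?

v1 and v3 share exactly the 2 values {blue, yellow}; by pigeonhole those values go to them, so strike blue, yellow from v4, v7.
v4 must be grey (only option left). So v2 can't be grey.
That leaves v7 = pink. Strike pink from v6.
v5 and v8 share exactly the 2 values {green, purple}; by pigeonhole those values go to them, so strike green, purple from v2, v6.
So v6 = orange.

orange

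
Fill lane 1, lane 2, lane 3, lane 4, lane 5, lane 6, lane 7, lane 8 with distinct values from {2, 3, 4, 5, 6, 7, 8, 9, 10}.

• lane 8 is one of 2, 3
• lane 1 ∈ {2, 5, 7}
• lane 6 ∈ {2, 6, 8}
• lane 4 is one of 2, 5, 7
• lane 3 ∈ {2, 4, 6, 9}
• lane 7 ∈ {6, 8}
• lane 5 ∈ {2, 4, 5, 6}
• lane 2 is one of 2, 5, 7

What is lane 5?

4

The 8 variables draw from only 8 values {2, 3, 4, 5, 6, 7, 8, 9}, so each is used; only lane 8 can be 3, hence lane 8 = 3.
Among the 7 still-open variables, 9 fits only lane 3 (and all 7 values in {2, 4, 5, 6, 7, 8, 9} must be used), so lane 3 = 9.
Among the 6 still-open variables, 4 fits only lane 5 (and all 6 values in {2, 4, 5, 6, 7, 8} must be used), so lane 5 = 4.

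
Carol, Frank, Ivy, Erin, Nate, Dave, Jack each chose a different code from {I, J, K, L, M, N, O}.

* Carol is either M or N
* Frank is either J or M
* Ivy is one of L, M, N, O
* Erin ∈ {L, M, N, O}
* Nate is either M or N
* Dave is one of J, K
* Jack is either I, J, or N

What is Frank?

Among the 7 variables, I fits only Jack (and all 7 values in {I, J, K, L, M, N, O} must be used), so Jack = I.
Among the 6 still-open variables, K fits only Dave (and all 6 values in {J, K, L, M, N, O} must be used), so Dave = K.
The 5 still-open variables together cover exactly {J, L, M, N, O} — 5 values for 5 variables — and J appears only in Frank's list, so Frank = J.

J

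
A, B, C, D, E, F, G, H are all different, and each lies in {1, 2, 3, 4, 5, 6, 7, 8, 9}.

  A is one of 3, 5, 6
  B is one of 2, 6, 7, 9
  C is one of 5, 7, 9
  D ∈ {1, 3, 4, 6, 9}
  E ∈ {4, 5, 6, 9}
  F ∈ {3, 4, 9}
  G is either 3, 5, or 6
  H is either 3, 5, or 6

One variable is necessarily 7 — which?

C

Among the 8 variables, 1 fits only D (and all 8 values in {1, 2, 3, 4, 5, 6, 7, 9} must be used), so D = 1.
Among the 7 still-open variables, 2 fits only B (and all 7 values in {2, 3, 4, 5, 6, 7, 9} must be used), so B = 2.
The 6 still-open variables together cover exactly {3, 4, 5, 6, 7, 9} — 6 values for 6 variables — and 7 appears only in C's list, so C = 7.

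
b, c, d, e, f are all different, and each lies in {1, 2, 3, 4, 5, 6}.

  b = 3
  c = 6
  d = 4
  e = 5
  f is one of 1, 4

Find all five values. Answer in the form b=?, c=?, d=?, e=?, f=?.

b=3, c=6, d=4, e=5, f=1

b's domain is down to {3}, so b = 3.
c must be 6 (only option left).
d's domain is down to {4}, so d = 4. Remove 4 from f.
That leaves e = 5.
f must be 1 (only option left).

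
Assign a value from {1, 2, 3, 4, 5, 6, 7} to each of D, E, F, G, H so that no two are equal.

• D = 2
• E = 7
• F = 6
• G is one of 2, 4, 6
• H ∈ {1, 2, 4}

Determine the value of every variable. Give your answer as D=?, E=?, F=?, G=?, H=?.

D has just one choice, so D = 2. Strike 2 from G, H.
E has just one choice, so E = 7.
F has just one choice, so F = 6. Remove 6 from G.
That leaves G = 4. So H can't be 4.
H's domain is down to {1}, so H = 1.

D=2, E=7, F=6, G=4, H=1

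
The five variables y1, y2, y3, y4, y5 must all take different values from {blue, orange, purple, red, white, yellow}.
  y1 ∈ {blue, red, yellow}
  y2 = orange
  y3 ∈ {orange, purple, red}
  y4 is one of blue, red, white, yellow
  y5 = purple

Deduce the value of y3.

y2's domain is down to {orange}, so y2 = orange. So y3 can't be orange.
y5's domain is down to {purple}, so y5 = purple. So y3 can't be purple.
So y3 = red.

red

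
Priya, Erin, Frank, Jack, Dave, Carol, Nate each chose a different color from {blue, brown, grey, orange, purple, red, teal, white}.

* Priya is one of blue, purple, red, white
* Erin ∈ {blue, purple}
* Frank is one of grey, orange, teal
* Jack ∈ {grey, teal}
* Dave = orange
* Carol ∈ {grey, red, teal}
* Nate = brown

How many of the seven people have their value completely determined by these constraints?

3

Dave must be orange (only option left). So Frank can't be orange.
Nate must be brown (only option left).
Frank and Jack share exactly the 2 values {grey, teal}; by pigeonhole those values go to them, so strike grey, teal from Carol.
Carol has just one choice, so Carol = red. Remove red from Priya.
Determined: Dave=orange, Carol=red, Nate=brown. The other people each still have more than one consistent value. That makes 3.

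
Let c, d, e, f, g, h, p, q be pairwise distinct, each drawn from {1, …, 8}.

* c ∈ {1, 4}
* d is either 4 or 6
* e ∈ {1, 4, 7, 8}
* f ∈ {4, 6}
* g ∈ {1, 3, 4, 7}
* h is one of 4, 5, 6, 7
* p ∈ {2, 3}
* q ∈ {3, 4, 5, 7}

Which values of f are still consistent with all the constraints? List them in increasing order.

The 8 variables together cover exactly {1, 2, 3, 4, 5, 6, 7, 8} — 8 values for 8 variables — and 2 appears only in p's list, so p = 2.
The 7 still-open variables draw from only 7 values {1, 3, 4, 5, 6, 7, 8}, so each is used; only e can be 8, hence e = 8.
d and f share exactly the 2 values {4, 6}; by pigeonhole those values go to them, so strike 4, 6 from c, g, h, q.
c's domain is down to {1}, so c = 1. So g can't be 1.
No further eliminations apply; f can still be any of 4, 6.

4, 6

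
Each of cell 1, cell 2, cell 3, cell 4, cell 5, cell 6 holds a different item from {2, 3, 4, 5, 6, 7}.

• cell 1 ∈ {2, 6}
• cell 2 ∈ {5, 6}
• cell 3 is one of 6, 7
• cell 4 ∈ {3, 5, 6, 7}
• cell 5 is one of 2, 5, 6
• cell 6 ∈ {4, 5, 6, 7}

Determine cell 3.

Among the 6 variables, 3 fits only cell 4 (and all 6 values in {2, 3, 4, 5, 6, 7} must be used), so cell 4 = 3.
The 5 still-open variables draw from only 5 values {2, 4, 5, 6, 7}, so each is used; only cell 6 can be 4, hence cell 6 = 4.
Among the 4 still-open variables, 7 fits only cell 3 (and all 4 values in {2, 5, 6, 7} must be used), so cell 3 = 7.

7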